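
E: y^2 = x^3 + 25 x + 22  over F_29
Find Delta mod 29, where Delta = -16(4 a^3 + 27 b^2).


4 a^3 + 27 b^2 = 4*25^3 + 27*22^2 = 62500 + 13068 = 75568
Delta = -16 * (75568) = -1209088
Delta mod 29 = 9

Delta = 9 (mod 29)


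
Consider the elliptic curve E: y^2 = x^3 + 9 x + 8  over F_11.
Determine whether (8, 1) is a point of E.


Check whether y^2 = x^3 + 9 x + 8 (mod 11) for (x, y) = (8, 1).
LHS: y^2 = 1^2 mod 11 = 1
RHS: x^3 + 9 x + 8 = 8^3 + 9*8 + 8 mod 11 = 9
LHS != RHS

No, not on the curve


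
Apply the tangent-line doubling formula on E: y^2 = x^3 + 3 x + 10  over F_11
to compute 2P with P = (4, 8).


Doubling: s = (3 x1^2 + a) / (2 y1)
s = (3*4^2 + 3) / (2*8) mod 11 = 8
x3 = s^2 - 2 x1 mod 11 = 8^2 - 2*4 = 1
y3 = s (x1 - x3) - y1 mod 11 = 8 * (4 - 1) - 8 = 5

2P = (1, 5)


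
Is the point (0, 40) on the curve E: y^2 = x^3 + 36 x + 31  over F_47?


Check whether y^2 = x^3 + 36 x + 31 (mod 47) for (x, y) = (0, 40).
LHS: y^2 = 40^2 mod 47 = 2
RHS: x^3 + 36 x + 31 = 0^3 + 36*0 + 31 mod 47 = 31
LHS != RHS

No, not on the curve


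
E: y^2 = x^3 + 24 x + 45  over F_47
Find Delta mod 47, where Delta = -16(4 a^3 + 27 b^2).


4 a^3 + 27 b^2 = 4*24^3 + 27*45^2 = 55296 + 54675 = 109971
Delta = -16 * (109971) = -1759536
Delta mod 47 = 3

Delta = 3 (mod 47)


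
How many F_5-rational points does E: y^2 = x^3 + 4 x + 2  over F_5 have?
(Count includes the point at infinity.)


For each x in F_5, count y with y^2 = x^3 + 4 x + 2 mod 5:
  x = 3: RHS = 1, y in [1, 4]  -> 2 point(s)
Affine points: 2. Add the point at infinity: total = 3.

#E(F_5) = 3


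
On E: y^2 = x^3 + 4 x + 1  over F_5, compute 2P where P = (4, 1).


Doubling: s = (3 x1^2 + a) / (2 y1)
s = (3*4^2 + 4) / (2*1) mod 5 = 1
x3 = s^2 - 2 x1 mod 5 = 1^2 - 2*4 = 3
y3 = s (x1 - x3) - y1 mod 5 = 1 * (4 - 3) - 1 = 0

2P = (3, 0)


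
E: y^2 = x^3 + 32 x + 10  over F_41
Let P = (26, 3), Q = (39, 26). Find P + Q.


P != Q, so use the chord formula.
s = (y2 - y1) / (x2 - x1) = (23) / (13) mod 41 = 27
x3 = s^2 - x1 - x2 mod 41 = 27^2 - 26 - 39 = 8
y3 = s (x1 - x3) - y1 mod 41 = 27 * (26 - 8) - 3 = 32

P + Q = (8, 32)


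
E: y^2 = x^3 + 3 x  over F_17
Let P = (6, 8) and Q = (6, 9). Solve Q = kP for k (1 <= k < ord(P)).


Enumerate multiples of P until we hit Q = (6, 9):
  1P = (6, 8)
  2P = (1, 15)
  3P = (14, 10)
  4P = (13, 3)
  5P = (11, 15)
  6P = (4, 5)
  7P = (5, 2)
  8P = (8, 14)
  9P = (12, 8)
  10P = (16, 9)
  11P = (3, 11)
  12P = (9, 12)
  13P = (0, 0)
  14P = (9, 5)
  15P = (3, 6)
  16P = (16, 8)
  17P = (12, 9)
  18P = (8, 3)
  19P = (5, 15)
  20P = (4, 12)
  21P = (11, 2)
  22P = (13, 14)
  23P = (14, 7)
  24P = (1, 2)
  25P = (6, 9)
Match found at i = 25.

k = 25


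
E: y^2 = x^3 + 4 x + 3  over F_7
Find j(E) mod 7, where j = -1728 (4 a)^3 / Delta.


Delta = -16(4 a^3 + 27 b^2) mod 7 = 3
-1728 * (4 a)^3 = -1728 * (4*4)^3 mod 7 = 1
j = 1 * 3^(-1) mod 7 = 5

j = 5 (mod 7)


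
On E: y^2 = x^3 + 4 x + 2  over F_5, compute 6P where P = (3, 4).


k = 6 = 110_2 (binary, LSB first: 011)
Double-and-add from P = (3, 4):
  bit 0 = 0: acc unchanged = O
  bit 1 = 1: acc = O + (3, 1) = (3, 1)
  bit 2 = 1: acc = (3, 1) + (3, 4) = O

6P = O


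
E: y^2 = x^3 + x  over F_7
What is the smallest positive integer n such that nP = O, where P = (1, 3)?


Compute successive multiples of P until we hit O:
  1P = (1, 3)
  2P = (0, 0)
  3P = (1, 4)
  4P = O

ord(P) = 4


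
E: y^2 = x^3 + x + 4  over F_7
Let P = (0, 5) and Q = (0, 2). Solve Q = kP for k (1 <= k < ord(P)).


Enumerate multiples of P until we hit Q = (0, 2):
  1P = (0, 5)
  2P = (4, 3)
  3P = (5, 1)
  4P = (6, 4)
  5P = (2, 0)
  6P = (6, 3)
  7P = (5, 6)
  8P = (4, 4)
  9P = (0, 2)
Match found at i = 9.

k = 9


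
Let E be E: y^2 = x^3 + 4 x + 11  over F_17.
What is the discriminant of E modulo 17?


4 a^3 + 27 b^2 = 4*4^3 + 27*11^2 = 256 + 3267 = 3523
Delta = -16 * (3523) = -56368
Delta mod 17 = 4

Delta = 4 (mod 17)


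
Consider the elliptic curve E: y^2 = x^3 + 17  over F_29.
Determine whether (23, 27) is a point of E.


Check whether y^2 = x^3 + 0 x + 17 (mod 29) for (x, y) = (23, 27).
LHS: y^2 = 27^2 mod 29 = 4
RHS: x^3 + 0 x + 17 = 23^3 + 0*23 + 17 mod 29 = 4
LHS = RHS

Yes, on the curve


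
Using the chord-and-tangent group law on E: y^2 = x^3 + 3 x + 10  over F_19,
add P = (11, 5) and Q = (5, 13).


P != Q, so use the chord formula.
s = (y2 - y1) / (x2 - x1) = (8) / (13) mod 19 = 5
x3 = s^2 - x1 - x2 mod 19 = 5^2 - 11 - 5 = 9
y3 = s (x1 - x3) - y1 mod 19 = 5 * (11 - 9) - 5 = 5

P + Q = (9, 5)


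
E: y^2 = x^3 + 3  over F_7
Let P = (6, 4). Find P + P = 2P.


Doubling: s = (3 x1^2 + a) / (2 y1)
s = (3*6^2 + 0) / (2*4) mod 7 = 3
x3 = s^2 - 2 x1 mod 7 = 3^2 - 2*6 = 4
y3 = s (x1 - x3) - y1 mod 7 = 3 * (6 - 4) - 4 = 2

2P = (4, 2)


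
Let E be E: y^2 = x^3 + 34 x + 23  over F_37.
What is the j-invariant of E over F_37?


Delta = -16(4 a^3 + 27 b^2) mod 37 = 10
-1728 * (4 a)^3 = -1728 * (4*34)^3 mod 37 = 10
j = 10 * 10^(-1) mod 37 = 1

j = 1 (mod 37)


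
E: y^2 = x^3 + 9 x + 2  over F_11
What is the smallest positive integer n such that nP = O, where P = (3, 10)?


Compute successive multiples of P until we hit O:
  1P = (3, 10)
  2P = (10, 6)
  3P = (10, 5)
  4P = (3, 1)
  5P = O

ord(P) = 5


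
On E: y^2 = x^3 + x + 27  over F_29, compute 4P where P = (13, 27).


k = 4 = 100_2 (binary, LSB first: 001)
Double-and-add from P = (13, 27):
  bit 0 = 0: acc unchanged = O
  bit 1 = 0: acc unchanged = O
  bit 2 = 1: acc = O + (14, 1) = (14, 1)

4P = (14, 1)


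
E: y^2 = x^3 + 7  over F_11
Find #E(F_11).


For each x in F_11, count y with y^2 = x^3 + 0 x + 7 mod 11:
  x = 2: RHS = 4, y in [2, 9]  -> 2 point(s)
  x = 3: RHS = 1, y in [1, 10]  -> 2 point(s)
  x = 4: RHS = 5, y in [4, 7]  -> 2 point(s)
  x = 5: RHS = 0, y in [0]  -> 1 point(s)
  x = 6: RHS = 3, y in [5, 6]  -> 2 point(s)
  x = 7: RHS = 9, y in [3, 8]  -> 2 point(s)
Affine points: 11. Add the point at infinity: total = 12.

#E(F_11) = 12


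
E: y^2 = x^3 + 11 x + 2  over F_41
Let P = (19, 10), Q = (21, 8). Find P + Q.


P != Q, so use the chord formula.
s = (y2 - y1) / (x2 - x1) = (39) / (2) mod 41 = 40
x3 = s^2 - x1 - x2 mod 41 = 40^2 - 19 - 21 = 2
y3 = s (x1 - x3) - y1 mod 41 = 40 * (19 - 2) - 10 = 14

P + Q = (2, 14)


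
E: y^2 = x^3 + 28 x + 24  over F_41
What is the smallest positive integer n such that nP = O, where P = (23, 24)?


Compute successive multiples of P until we hit O:
  1P = (23, 24)
  2P = (27, 2)
  3P = (11, 33)
  4P = (5, 24)
  5P = (13, 17)
  6P = (10, 22)
  7P = (17, 40)
  8P = (40, 35)
  ... (continuing to 47P)
  47P = O

ord(P) = 47


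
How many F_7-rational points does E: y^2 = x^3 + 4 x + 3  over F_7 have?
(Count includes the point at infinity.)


For each x in F_7, count y with y^2 = x^3 + 4 x + 3 mod 7:
  x = 1: RHS = 1, y in [1, 6]  -> 2 point(s)
  x = 3: RHS = 0, y in [0]  -> 1 point(s)
  x = 5: RHS = 1, y in [1, 6]  -> 2 point(s)
Affine points: 5. Add the point at infinity: total = 6.

#E(F_7) = 6


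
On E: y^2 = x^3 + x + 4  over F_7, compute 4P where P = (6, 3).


k = 4 = 100_2 (binary, LSB first: 001)
Double-and-add from P = (6, 3):
  bit 0 = 0: acc unchanged = O
  bit 1 = 0: acc unchanged = O
  bit 2 = 1: acc = O + (6, 4) = (6, 4)

4P = (6, 4)


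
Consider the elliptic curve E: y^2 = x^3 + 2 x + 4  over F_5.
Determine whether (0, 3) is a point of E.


Check whether y^2 = x^3 + 2 x + 4 (mod 5) for (x, y) = (0, 3).
LHS: y^2 = 3^2 mod 5 = 4
RHS: x^3 + 2 x + 4 = 0^3 + 2*0 + 4 mod 5 = 4
LHS = RHS

Yes, on the curve


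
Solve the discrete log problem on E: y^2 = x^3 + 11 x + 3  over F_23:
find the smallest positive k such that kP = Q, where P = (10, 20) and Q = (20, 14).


Enumerate multiples of P until we hit Q = (20, 14):
  1P = (10, 20)
  2P = (7, 20)
  3P = (6, 3)
  4P = (15, 22)
  5P = (0, 7)
  6P = (14, 7)
  7P = (11, 12)
  8P = (20, 14)
Match found at i = 8.

k = 8


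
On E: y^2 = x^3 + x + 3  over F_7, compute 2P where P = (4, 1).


Doubling: s = (3 x1^2 + a) / (2 y1)
s = (3*4^2 + 1) / (2*1) mod 7 = 0
x3 = s^2 - 2 x1 mod 7 = 0^2 - 2*4 = 6
y3 = s (x1 - x3) - y1 mod 7 = 0 * (4 - 6) - 1 = 6

2P = (6, 6)


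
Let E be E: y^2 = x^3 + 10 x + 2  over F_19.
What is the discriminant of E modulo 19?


4 a^3 + 27 b^2 = 4*10^3 + 27*2^2 = 4000 + 108 = 4108
Delta = -16 * (4108) = -65728
Delta mod 19 = 12

Delta = 12 (mod 19)


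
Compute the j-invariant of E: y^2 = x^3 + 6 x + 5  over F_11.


Delta = -16(4 a^3 + 27 b^2) mod 11 = 5
-1728 * (4 a)^3 = -1728 * (4*6)^3 mod 11 = 3
j = 3 * 5^(-1) mod 11 = 5

j = 5 (mod 11)


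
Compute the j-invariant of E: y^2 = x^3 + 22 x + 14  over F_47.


Delta = -16(4 a^3 + 27 b^2) mod 47 = 3
-1728 * (4 a)^3 = -1728 * (4*22)^3 mod 47 = 21
j = 21 * 3^(-1) mod 47 = 7

j = 7 (mod 47)


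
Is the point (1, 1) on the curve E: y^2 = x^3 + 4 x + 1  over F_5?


Check whether y^2 = x^3 + 4 x + 1 (mod 5) for (x, y) = (1, 1).
LHS: y^2 = 1^2 mod 5 = 1
RHS: x^3 + 4 x + 1 = 1^3 + 4*1 + 1 mod 5 = 1
LHS = RHS

Yes, on the curve


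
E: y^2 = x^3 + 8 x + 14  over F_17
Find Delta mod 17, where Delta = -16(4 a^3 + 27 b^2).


4 a^3 + 27 b^2 = 4*8^3 + 27*14^2 = 2048 + 5292 = 7340
Delta = -16 * (7340) = -117440
Delta mod 17 = 13

Delta = 13 (mod 17)


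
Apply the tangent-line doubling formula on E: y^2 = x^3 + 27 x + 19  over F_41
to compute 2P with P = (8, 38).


Doubling: s = (3 x1^2 + a) / (2 y1)
s = (3*8^2 + 27) / (2*38) mod 41 = 25
x3 = s^2 - 2 x1 mod 41 = 25^2 - 2*8 = 35
y3 = s (x1 - x3) - y1 mod 41 = 25 * (8 - 35) - 38 = 25

2P = (35, 25)


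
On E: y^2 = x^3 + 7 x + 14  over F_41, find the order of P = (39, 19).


Compute successive multiples of P until we hit O:
  1P = (39, 19)
  2P = (35, 24)
  3P = (7, 23)
  4P = (20, 35)
  5P = (32, 1)
  6P = (31, 25)
  7P = (10, 31)
  8P = (34, 27)
  ... (continuing to 24P)
  24P = O

ord(P) = 24


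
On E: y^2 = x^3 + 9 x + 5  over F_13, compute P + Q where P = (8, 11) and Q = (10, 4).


P != Q, so use the chord formula.
s = (y2 - y1) / (x2 - x1) = (6) / (2) mod 13 = 3
x3 = s^2 - x1 - x2 mod 13 = 3^2 - 8 - 10 = 4
y3 = s (x1 - x3) - y1 mod 13 = 3 * (8 - 4) - 11 = 1

P + Q = (4, 1)


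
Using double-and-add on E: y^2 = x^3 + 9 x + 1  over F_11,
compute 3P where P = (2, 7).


k = 3 = 11_2 (binary, LSB first: 11)
Double-and-add from P = (2, 7):
  bit 0 = 1: acc = O + (2, 7) = (2, 7)
  bit 1 = 1: acc = (2, 7) + (1, 0) = (2, 4)

3P = (2, 4)


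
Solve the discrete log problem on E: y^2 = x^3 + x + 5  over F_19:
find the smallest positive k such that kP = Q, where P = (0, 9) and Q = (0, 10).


Enumerate multiples of P until we hit Q = (0, 10):
  1P = (0, 9)
  2P = (1, 11)
  3P = (3, 4)
  4P = (4, 4)
  5P = (13, 12)
  6P = (11, 6)
  7P = (12, 15)
  8P = (12, 4)
  9P = (11, 13)
  10P = (13, 7)
  11P = (4, 15)
  12P = (3, 15)
  13P = (1, 8)
  14P = (0, 10)
Match found at i = 14.

k = 14


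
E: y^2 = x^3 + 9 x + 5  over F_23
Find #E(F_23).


For each x in F_23, count y with y^2 = x^3 + 9 x + 5 mod 23:
  x = 2: RHS = 8, y in [10, 13]  -> 2 point(s)
  x = 3: RHS = 13, y in [6, 17]  -> 2 point(s)
  x = 4: RHS = 13, y in [6, 17]  -> 2 point(s)
  x = 11: RHS = 9, y in [3, 20]  -> 2 point(s)
  x = 12: RHS = 1, y in [1, 22]  -> 2 point(s)
  x = 14: RHS = 0, y in [0]  -> 1 point(s)
  x = 16: RHS = 13, y in [6, 17]  -> 2 point(s)
  x = 21: RHS = 2, y in [5, 18]  -> 2 point(s)
  x = 22: RHS = 18, y in [8, 15]  -> 2 point(s)
Affine points: 17. Add the point at infinity: total = 18.

#E(F_23) = 18


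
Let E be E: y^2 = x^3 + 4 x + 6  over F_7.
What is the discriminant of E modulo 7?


4 a^3 + 27 b^2 = 4*4^3 + 27*6^2 = 256 + 972 = 1228
Delta = -16 * (1228) = -19648
Delta mod 7 = 1

Delta = 1 (mod 7)


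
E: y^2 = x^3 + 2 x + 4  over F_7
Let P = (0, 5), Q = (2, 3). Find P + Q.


P != Q, so use the chord formula.
s = (y2 - y1) / (x2 - x1) = (5) / (2) mod 7 = 6
x3 = s^2 - x1 - x2 mod 7 = 6^2 - 0 - 2 = 6
y3 = s (x1 - x3) - y1 mod 7 = 6 * (0 - 6) - 5 = 1

P + Q = (6, 1)


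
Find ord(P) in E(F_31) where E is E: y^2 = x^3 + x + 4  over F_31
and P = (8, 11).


Compute successive multiples of P until we hit O:
  1P = (8, 11)
  2P = (29, 26)
  3P = (4, 14)
  4P = (6, 3)
  5P = (2, 13)
  6P = (28, 6)
  7P = (28, 25)
  8P = (2, 18)
  ... (continuing to 13P)
  13P = O

ord(P) = 13


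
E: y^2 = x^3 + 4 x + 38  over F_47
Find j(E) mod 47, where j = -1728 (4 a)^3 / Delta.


Delta = -16(4 a^3 + 27 b^2) mod 47 = 16
-1728 * (4 a)^3 = -1728 * (4*4)^3 mod 47 = 30
j = 30 * 16^(-1) mod 47 = 43

j = 43 (mod 47)


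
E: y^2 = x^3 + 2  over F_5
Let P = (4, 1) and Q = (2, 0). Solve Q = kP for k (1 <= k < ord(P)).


Enumerate multiples of P until we hit Q = (2, 0):
  1P = (4, 1)
  2P = (3, 3)
  3P = (2, 0)
Match found at i = 3.

k = 3


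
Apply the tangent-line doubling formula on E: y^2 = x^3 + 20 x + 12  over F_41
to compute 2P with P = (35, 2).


Doubling: s = (3 x1^2 + a) / (2 y1)
s = (3*35^2 + 20) / (2*2) mod 41 = 32
x3 = s^2 - 2 x1 mod 41 = 32^2 - 2*35 = 11
y3 = s (x1 - x3) - y1 mod 41 = 32 * (35 - 11) - 2 = 28

2P = (11, 28)


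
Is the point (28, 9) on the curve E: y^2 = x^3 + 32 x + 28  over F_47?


Check whether y^2 = x^3 + 32 x + 28 (mod 47) for (x, y) = (28, 9).
LHS: y^2 = 9^2 mod 47 = 34
RHS: x^3 + 32 x + 28 = 28^3 + 32*28 + 28 mod 47 = 34
LHS = RHS

Yes, on the curve


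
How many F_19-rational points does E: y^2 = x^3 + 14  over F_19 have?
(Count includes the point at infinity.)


For each x in F_19, count y with y^2 = x^3 + 0 x + 14 mod 19:
  x = 5: RHS = 6, y in [5, 14]  -> 2 point(s)
  x = 10: RHS = 7, y in [8, 11]  -> 2 point(s)
  x = 13: RHS = 7, y in [8, 11]  -> 2 point(s)
  x = 15: RHS = 7, y in [8, 11]  -> 2 point(s)
  x = 16: RHS = 6, y in [5, 14]  -> 2 point(s)
  x = 17: RHS = 6, y in [5, 14]  -> 2 point(s)
Affine points: 12. Add the point at infinity: total = 13.

#E(F_19) = 13


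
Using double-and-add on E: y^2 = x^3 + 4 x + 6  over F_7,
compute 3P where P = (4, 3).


k = 3 = 11_2 (binary, LSB first: 11)
Double-and-add from P = (4, 3):
  bit 0 = 1: acc = O + (4, 3) = (4, 3)
  bit 1 = 1: acc = (4, 3) + (1, 2) = (6, 1)

3P = (6, 1)


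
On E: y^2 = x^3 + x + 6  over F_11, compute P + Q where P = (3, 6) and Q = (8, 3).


P != Q, so use the chord formula.
s = (y2 - y1) / (x2 - x1) = (8) / (5) mod 11 = 6
x3 = s^2 - x1 - x2 mod 11 = 6^2 - 3 - 8 = 3
y3 = s (x1 - x3) - y1 mod 11 = 6 * (3 - 3) - 6 = 5

P + Q = (3, 5)


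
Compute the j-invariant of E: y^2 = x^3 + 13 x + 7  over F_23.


Delta = -16(4 a^3 + 27 b^2) mod 23 = 6
-1728 * (4 a)^3 = -1728 * (4*13)^3 mod 23 = 19
j = 19 * 6^(-1) mod 23 = 7

j = 7 (mod 23)


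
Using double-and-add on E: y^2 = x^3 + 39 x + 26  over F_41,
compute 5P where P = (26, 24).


k = 5 = 101_2 (binary, LSB first: 101)
Double-and-add from P = (26, 24):
  bit 0 = 1: acc = O + (26, 24) = (26, 24)
  bit 1 = 0: acc unchanged = (26, 24)
  bit 2 = 1: acc = (26, 24) + (9, 32) = (38, 13)

5P = (38, 13)


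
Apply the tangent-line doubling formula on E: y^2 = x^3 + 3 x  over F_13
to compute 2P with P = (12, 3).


Doubling: s = (3 x1^2 + a) / (2 y1)
s = (3*12^2 + 3) / (2*3) mod 13 = 1
x3 = s^2 - 2 x1 mod 13 = 1^2 - 2*12 = 3
y3 = s (x1 - x3) - y1 mod 13 = 1 * (12 - 3) - 3 = 6

2P = (3, 6)


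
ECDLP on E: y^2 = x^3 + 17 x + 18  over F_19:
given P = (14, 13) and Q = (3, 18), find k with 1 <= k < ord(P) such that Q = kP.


Enumerate multiples of P until we hit Q = (3, 18):
  1P = (14, 13)
  2P = (16, 15)
  3P = (9, 11)
  4P = (3, 18)
Match found at i = 4.

k = 4


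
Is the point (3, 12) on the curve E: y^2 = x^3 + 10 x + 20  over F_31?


Check whether y^2 = x^3 + 10 x + 20 (mod 31) for (x, y) = (3, 12).
LHS: y^2 = 12^2 mod 31 = 20
RHS: x^3 + 10 x + 20 = 3^3 + 10*3 + 20 mod 31 = 15
LHS != RHS

No, not on the curve


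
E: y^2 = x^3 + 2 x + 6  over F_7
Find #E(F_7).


For each x in F_7, count y with y^2 = x^3 + 2 x + 6 mod 7:
  x = 1: RHS = 2, y in [3, 4]  -> 2 point(s)
  x = 2: RHS = 4, y in [2, 5]  -> 2 point(s)
  x = 3: RHS = 4, y in [2, 5]  -> 2 point(s)
  x = 4: RHS = 1, y in [1, 6]  -> 2 point(s)
  x = 5: RHS = 1, y in [1, 6]  -> 2 point(s)
Affine points: 10. Add the point at infinity: total = 11.

#E(F_7) = 11


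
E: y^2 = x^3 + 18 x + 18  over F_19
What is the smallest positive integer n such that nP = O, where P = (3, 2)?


Compute successive multiples of P until we hit O:
  1P = (3, 2)
  2P = (3, 17)
  3P = O

ord(P) = 3


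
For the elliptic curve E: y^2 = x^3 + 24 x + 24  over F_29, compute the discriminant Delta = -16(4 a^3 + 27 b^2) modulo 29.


4 a^3 + 27 b^2 = 4*24^3 + 27*24^2 = 55296 + 15552 = 70848
Delta = -16 * (70848) = -1133568
Delta mod 29 = 13

Delta = 13 (mod 29)


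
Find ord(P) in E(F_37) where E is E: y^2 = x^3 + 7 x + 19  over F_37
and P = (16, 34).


Compute successive multiples of P until we hit O:
  1P = (16, 34)
  2P = (1, 8)
  3P = (11, 24)
  4P = (14, 7)
  5P = (32, 9)
  6P = (15, 13)
  7P = (3, 17)
  8P = (30, 16)
  ... (continuing to 19P)
  19P = O

ord(P) = 19


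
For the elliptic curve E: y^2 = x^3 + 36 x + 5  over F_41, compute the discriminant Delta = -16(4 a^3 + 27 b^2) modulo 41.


4 a^3 + 27 b^2 = 4*36^3 + 27*5^2 = 186624 + 675 = 187299
Delta = -16 * (187299) = -2996784
Delta mod 41 = 29

Delta = 29 (mod 41)


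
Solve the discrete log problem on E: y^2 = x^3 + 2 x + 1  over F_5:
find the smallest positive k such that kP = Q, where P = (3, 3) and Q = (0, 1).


Enumerate multiples of P until we hit Q = (0, 1):
  1P = (3, 3)
  2P = (0, 4)
  3P = (1, 3)
  4P = (1, 2)
  5P = (0, 1)
Match found at i = 5.

k = 5


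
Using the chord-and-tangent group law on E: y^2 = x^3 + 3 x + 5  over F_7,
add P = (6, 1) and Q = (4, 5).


P != Q, so use the chord formula.
s = (y2 - y1) / (x2 - x1) = (4) / (5) mod 7 = 5
x3 = s^2 - x1 - x2 mod 7 = 5^2 - 6 - 4 = 1
y3 = s (x1 - x3) - y1 mod 7 = 5 * (6 - 1) - 1 = 3

P + Q = (1, 3)


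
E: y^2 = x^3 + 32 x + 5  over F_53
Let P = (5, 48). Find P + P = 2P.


Doubling: s = (3 x1^2 + a) / (2 y1)
s = (3*5^2 + 32) / (2*48) mod 53 = 37
x3 = s^2 - 2 x1 mod 53 = 37^2 - 2*5 = 34
y3 = s (x1 - x3) - y1 mod 53 = 37 * (5 - 34) - 48 = 45

2P = (34, 45)


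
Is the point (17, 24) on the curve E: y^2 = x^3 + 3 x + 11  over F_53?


Check whether y^2 = x^3 + 3 x + 11 (mod 53) for (x, y) = (17, 24).
LHS: y^2 = 24^2 mod 53 = 46
RHS: x^3 + 3 x + 11 = 17^3 + 3*17 + 11 mod 53 = 46
LHS = RHS

Yes, on the curve


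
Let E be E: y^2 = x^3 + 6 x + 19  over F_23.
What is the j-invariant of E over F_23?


Delta = -16(4 a^3 + 27 b^2) mod 23 = 10
-1728 * (4 a)^3 = -1728 * (4*6)^3 mod 23 = 20
j = 20 * 10^(-1) mod 23 = 2

j = 2 (mod 23)


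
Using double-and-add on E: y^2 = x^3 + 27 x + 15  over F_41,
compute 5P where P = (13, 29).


k = 5 = 101_2 (binary, LSB first: 101)
Double-and-add from P = (13, 29):
  bit 0 = 1: acc = O + (13, 29) = (13, 29)
  bit 1 = 0: acc unchanged = (13, 29)
  bit 2 = 1: acc = (13, 29) + (28, 38) = (2, 35)

5P = (2, 35)


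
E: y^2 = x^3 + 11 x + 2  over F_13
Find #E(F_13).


For each x in F_13, count y with y^2 = x^3 + 11 x + 2 mod 13:
  x = 1: RHS = 1, y in [1, 12]  -> 2 point(s)
  x = 3: RHS = 10, y in [6, 7]  -> 2 point(s)
  x = 5: RHS = 0, y in [0]  -> 1 point(s)
  x = 8: RHS = 4, y in [2, 11]  -> 2 point(s)
  x = 12: RHS = 3, y in [4, 9]  -> 2 point(s)
Affine points: 9. Add the point at infinity: total = 10.

#E(F_13) = 10


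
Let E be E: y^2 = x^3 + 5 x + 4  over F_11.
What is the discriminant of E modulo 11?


4 a^3 + 27 b^2 = 4*5^3 + 27*4^2 = 500 + 432 = 932
Delta = -16 * (932) = -14912
Delta mod 11 = 4

Delta = 4 (mod 11)


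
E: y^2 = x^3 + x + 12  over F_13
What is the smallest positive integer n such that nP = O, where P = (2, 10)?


Compute successive multiples of P until we hit O:
  1P = (2, 10)
  2P = (9, 3)
  3P = (3, 4)
  4P = (5, 8)
  5P = (5, 5)
  6P = (3, 9)
  7P = (9, 10)
  8P = (2, 3)
  ... (continuing to 9P)
  9P = O

ord(P) = 9


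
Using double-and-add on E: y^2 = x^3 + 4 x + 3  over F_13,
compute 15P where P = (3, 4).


k = 15 = 1111_2 (binary, LSB first: 1111)
Double-and-add from P = (3, 4):
  bit 0 = 1: acc = O + (3, 4) = (3, 4)
  bit 1 = 1: acc = (3, 4) + (8, 1) = (6, 3)
  bit 2 = 1: acc = (6, 3) + (7, 6) = (9, 1)
  bit 3 = 1: acc = (9, 1) + (11, 0) = (3, 9)

15P = (3, 9)


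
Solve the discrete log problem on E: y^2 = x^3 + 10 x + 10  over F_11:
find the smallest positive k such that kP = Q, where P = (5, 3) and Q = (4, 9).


Enumerate multiples of P until we hit Q = (4, 9):
  1P = (5, 3)
  2P = (4, 2)
  3P = (3, 10)
  4P = (7, 4)
  5P = (2, 4)
  6P = (9, 2)
  7P = (6, 0)
  8P = (9, 9)
  9P = (2, 7)
  10P = (7, 7)
  11P = (3, 1)
  12P = (4, 9)
Match found at i = 12.

k = 12


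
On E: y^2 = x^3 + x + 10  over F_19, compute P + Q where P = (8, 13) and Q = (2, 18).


P != Q, so use the chord formula.
s = (y2 - y1) / (x2 - x1) = (5) / (13) mod 19 = 15
x3 = s^2 - x1 - x2 mod 19 = 15^2 - 8 - 2 = 6
y3 = s (x1 - x3) - y1 mod 19 = 15 * (8 - 6) - 13 = 17

P + Q = (6, 17)


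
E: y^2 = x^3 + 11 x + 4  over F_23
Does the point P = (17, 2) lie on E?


Check whether y^2 = x^3 + 11 x + 4 (mod 23) for (x, y) = (17, 2).
LHS: y^2 = 2^2 mod 23 = 4
RHS: x^3 + 11 x + 4 = 17^3 + 11*17 + 4 mod 23 = 21
LHS != RHS

No, not on the curve


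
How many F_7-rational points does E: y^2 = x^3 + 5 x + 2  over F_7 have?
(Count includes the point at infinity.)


For each x in F_7, count y with y^2 = x^3 + 5 x + 2 mod 7:
  x = 0: RHS = 2, y in [3, 4]  -> 2 point(s)
  x = 1: RHS = 1, y in [1, 6]  -> 2 point(s)
  x = 3: RHS = 2, y in [3, 4]  -> 2 point(s)
  x = 4: RHS = 2, y in [3, 4]  -> 2 point(s)
Affine points: 8. Add the point at infinity: total = 9.

#E(F_7) = 9


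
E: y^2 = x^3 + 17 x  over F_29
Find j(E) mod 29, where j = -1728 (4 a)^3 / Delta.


Delta = -16(4 a^3 + 27 b^2) mod 29 = 15
-1728 * (4 a)^3 = -1728 * (4*17)^3 mod 29 = 23
j = 23 * 15^(-1) mod 29 = 17

j = 17 (mod 29)


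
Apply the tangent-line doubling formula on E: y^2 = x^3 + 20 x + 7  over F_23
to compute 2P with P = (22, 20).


Doubling: s = (3 x1^2 + a) / (2 y1)
s = (3*22^2 + 20) / (2*20) mod 23 = 0
x3 = s^2 - 2 x1 mod 23 = 0^2 - 2*22 = 2
y3 = s (x1 - x3) - y1 mod 23 = 0 * (22 - 2) - 20 = 3

2P = (2, 3)


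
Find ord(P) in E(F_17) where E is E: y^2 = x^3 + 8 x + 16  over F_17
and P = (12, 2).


Compute successive multiples of P until we hit O:
  1P = (12, 2)
  2P = (6, 12)
  3P = (15, 3)
  4P = (9, 16)
  5P = (14, 13)
  6P = (0, 13)
  7P = (1, 12)
  8P = (3, 13)
  ... (continuing to 19P)
  19P = O

ord(P) = 19


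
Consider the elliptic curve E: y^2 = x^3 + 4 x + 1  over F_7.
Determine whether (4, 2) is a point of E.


Check whether y^2 = x^3 + 4 x + 1 (mod 7) for (x, y) = (4, 2).
LHS: y^2 = 2^2 mod 7 = 4
RHS: x^3 + 4 x + 1 = 4^3 + 4*4 + 1 mod 7 = 4
LHS = RHS

Yes, on the curve


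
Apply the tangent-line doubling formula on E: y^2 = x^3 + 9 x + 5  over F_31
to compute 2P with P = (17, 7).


Doubling: s = (3 x1^2 + a) / (2 y1)
s = (3*17^2 + 9) / (2*7) mod 31 = 5
x3 = s^2 - 2 x1 mod 31 = 5^2 - 2*17 = 22
y3 = s (x1 - x3) - y1 mod 31 = 5 * (17 - 22) - 7 = 30

2P = (22, 30)


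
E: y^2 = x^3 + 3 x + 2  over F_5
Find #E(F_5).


For each x in F_5, count y with y^2 = x^3 + 3 x + 2 mod 5:
  x = 1: RHS = 1, y in [1, 4]  -> 2 point(s)
  x = 2: RHS = 1, y in [1, 4]  -> 2 point(s)
Affine points: 4. Add the point at infinity: total = 5.

#E(F_5) = 5


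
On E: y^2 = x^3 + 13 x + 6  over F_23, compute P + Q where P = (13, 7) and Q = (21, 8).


P != Q, so use the chord formula.
s = (y2 - y1) / (x2 - x1) = (1) / (8) mod 23 = 3
x3 = s^2 - x1 - x2 mod 23 = 3^2 - 13 - 21 = 21
y3 = s (x1 - x3) - y1 mod 23 = 3 * (13 - 21) - 7 = 15

P + Q = (21, 15)


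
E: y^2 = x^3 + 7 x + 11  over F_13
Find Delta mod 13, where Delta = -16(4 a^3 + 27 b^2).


4 a^3 + 27 b^2 = 4*7^3 + 27*11^2 = 1372 + 3267 = 4639
Delta = -16 * (4639) = -74224
Delta mod 13 = 6

Delta = 6 (mod 13)


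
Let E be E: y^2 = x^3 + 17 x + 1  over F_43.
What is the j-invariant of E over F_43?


Delta = -16(4 a^3 + 27 b^2) mod 43 = 25
-1728 * (4 a)^3 = -1728 * (4*17)^3 mod 43 = 1
j = 1 * 25^(-1) mod 43 = 31

j = 31 (mod 43)


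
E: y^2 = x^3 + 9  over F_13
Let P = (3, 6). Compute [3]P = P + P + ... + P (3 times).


k = 3 = 11_2 (binary, LSB first: 11)
Double-and-add from P = (3, 6):
  bit 0 = 1: acc = O + (3, 6) = (3, 6)
  bit 1 = 1: acc = (3, 6) + (8, 12) = (5, 2)

3P = (5, 2)


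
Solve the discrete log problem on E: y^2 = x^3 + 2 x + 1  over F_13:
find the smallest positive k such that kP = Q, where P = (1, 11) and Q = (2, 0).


Enumerate multiples of P until we hit Q = (2, 0):
  1P = (1, 11)
  2P = (2, 0)
Match found at i = 2.

k = 2


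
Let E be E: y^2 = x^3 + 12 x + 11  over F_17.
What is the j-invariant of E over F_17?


Delta = -16(4 a^3 + 27 b^2) mod 17 = 13
-1728 * (4 a)^3 = -1728 * (4*12)^3 mod 17 = 8
j = 8 * 13^(-1) mod 17 = 15

j = 15 (mod 17)


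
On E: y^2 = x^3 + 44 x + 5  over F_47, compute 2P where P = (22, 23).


Doubling: s = (3 x1^2 + a) / (2 y1)
s = (3*22^2 + 44) / (2*23) mod 47 = 8
x3 = s^2 - 2 x1 mod 47 = 8^2 - 2*22 = 20
y3 = s (x1 - x3) - y1 mod 47 = 8 * (22 - 20) - 23 = 40

2P = (20, 40)


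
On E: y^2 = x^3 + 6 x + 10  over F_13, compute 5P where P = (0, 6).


k = 5 = 101_2 (binary, LSB first: 101)
Double-and-add from P = (0, 6):
  bit 0 = 1: acc = O + (0, 6) = (0, 6)
  bit 1 = 0: acc unchanged = (0, 6)
  bit 2 = 1: acc = (0, 6) + (5, 10) = (5, 3)

5P = (5, 3)


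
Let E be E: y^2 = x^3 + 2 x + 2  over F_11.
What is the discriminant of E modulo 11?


4 a^3 + 27 b^2 = 4*2^3 + 27*2^2 = 32 + 108 = 140
Delta = -16 * (140) = -2240
Delta mod 11 = 4

Delta = 4 (mod 11)


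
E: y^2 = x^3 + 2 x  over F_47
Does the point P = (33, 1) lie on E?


Check whether y^2 = x^3 + 2 x + 0 (mod 47) for (x, y) = (33, 1).
LHS: y^2 = 1^2 mod 47 = 1
RHS: x^3 + 2 x + 0 = 33^3 + 2*33 + 0 mod 47 = 1
LHS = RHS

Yes, on the curve


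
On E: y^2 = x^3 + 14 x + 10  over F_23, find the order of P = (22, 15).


Compute successive multiples of P until we hit O:
  1P = (22, 15)
  2P = (14, 11)
  3P = (16, 11)
  4P = (11, 0)
  5P = (16, 12)
  6P = (14, 12)
  7P = (22, 8)
  8P = O

ord(P) = 8


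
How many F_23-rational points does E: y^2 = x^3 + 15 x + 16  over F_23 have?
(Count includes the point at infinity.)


For each x in F_23, count y with y^2 = x^3 + 15 x + 16 mod 23:
  x = 0: RHS = 16, y in [4, 19]  -> 2 point(s)
  x = 1: RHS = 9, y in [3, 20]  -> 2 point(s)
  x = 2: RHS = 8, y in [10, 13]  -> 2 point(s)
  x = 4: RHS = 2, y in [5, 18]  -> 2 point(s)
  x = 5: RHS = 9, y in [3, 20]  -> 2 point(s)
  x = 6: RHS = 0, y in [0]  -> 1 point(s)
  x = 7: RHS = 4, y in [2, 21]  -> 2 point(s)
  x = 8: RHS = 4, y in [2, 21]  -> 2 point(s)
  x = 9: RHS = 6, y in [11, 12]  -> 2 point(s)
  x = 10: RHS = 16, y in [4, 19]  -> 2 point(s)
  x = 13: RHS = 16, y in [4, 19]  -> 2 point(s)
  x = 14: RHS = 3, y in [7, 16]  -> 2 point(s)
  x = 17: RHS = 9, y in [3, 20]  -> 2 point(s)
  x = 18: RHS = 0, y in [0]  -> 1 point(s)
  x = 20: RHS = 13, y in [6, 17]  -> 2 point(s)
  x = 21: RHS = 1, y in [1, 22]  -> 2 point(s)
  x = 22: RHS = 0, y in [0]  -> 1 point(s)
Affine points: 31. Add the point at infinity: total = 32.

#E(F_23) = 32


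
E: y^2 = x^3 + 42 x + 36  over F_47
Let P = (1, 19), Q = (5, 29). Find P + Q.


P != Q, so use the chord formula.
s = (y2 - y1) / (x2 - x1) = (10) / (4) mod 47 = 26
x3 = s^2 - x1 - x2 mod 47 = 26^2 - 1 - 5 = 12
y3 = s (x1 - x3) - y1 mod 47 = 26 * (1 - 12) - 19 = 24

P + Q = (12, 24)


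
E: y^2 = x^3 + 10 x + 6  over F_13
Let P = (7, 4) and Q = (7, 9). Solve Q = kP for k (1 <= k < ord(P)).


Enumerate multiples of P until we hit Q = (7, 9):
  1P = (7, 4)
  2P = (11, 2)
  3P = (5, 8)
  4P = (5, 5)
  5P = (11, 11)
  6P = (7, 9)
Match found at i = 6.

k = 6


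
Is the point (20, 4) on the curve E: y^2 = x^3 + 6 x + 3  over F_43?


Check whether y^2 = x^3 + 6 x + 3 (mod 43) for (x, y) = (20, 4).
LHS: y^2 = 4^2 mod 43 = 16
RHS: x^3 + 6 x + 3 = 20^3 + 6*20 + 3 mod 43 = 39
LHS != RHS

No, not on the curve


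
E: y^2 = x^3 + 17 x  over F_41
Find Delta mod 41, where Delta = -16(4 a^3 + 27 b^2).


4 a^3 + 27 b^2 = 4*17^3 + 27*0^2 = 19652 + 0 = 19652
Delta = -16 * (19652) = -314432
Delta mod 41 = 38

Delta = 38 (mod 41)


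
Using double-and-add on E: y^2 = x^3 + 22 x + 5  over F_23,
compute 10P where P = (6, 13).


k = 10 = 1010_2 (binary, LSB first: 0101)
Double-and-add from P = (6, 13):
  bit 0 = 0: acc unchanged = O
  bit 1 = 1: acc = O + (13, 21) = (13, 21)
  bit 2 = 0: acc unchanged = (13, 21)
  bit 3 = 1: acc = (13, 21) + (8, 7) = (8, 16)

10P = (8, 16)


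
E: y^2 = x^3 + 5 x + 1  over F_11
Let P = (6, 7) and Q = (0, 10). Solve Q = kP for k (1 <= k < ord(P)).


Enumerate multiples of P until we hit Q = (0, 10):
  1P = (6, 7)
  2P = (0, 10)
Match found at i = 2.

k = 2


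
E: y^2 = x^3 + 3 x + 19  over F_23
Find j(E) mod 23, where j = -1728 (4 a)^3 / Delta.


Delta = -16(4 a^3 + 27 b^2) mod 23 = 8
-1728 * (4 a)^3 = -1728 * (4*3)^3 mod 23 = 14
j = 14 * 8^(-1) mod 23 = 19

j = 19 (mod 23)


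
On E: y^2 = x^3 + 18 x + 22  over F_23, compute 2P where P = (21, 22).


Doubling: s = (3 x1^2 + a) / (2 y1)
s = (3*21^2 + 18) / (2*22) mod 23 = 8
x3 = s^2 - 2 x1 mod 23 = 8^2 - 2*21 = 22
y3 = s (x1 - x3) - y1 mod 23 = 8 * (21 - 22) - 22 = 16

2P = (22, 16)


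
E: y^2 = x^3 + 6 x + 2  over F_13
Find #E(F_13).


For each x in F_13, count y with y^2 = x^3 + 6 x + 2 mod 13:
  x = 1: RHS = 9, y in [3, 10]  -> 2 point(s)
  x = 2: RHS = 9, y in [3, 10]  -> 2 point(s)
  x = 4: RHS = 12, y in [5, 8]  -> 2 point(s)
  x = 5: RHS = 1, y in [1, 12]  -> 2 point(s)
  x = 7: RHS = 10, y in [6, 7]  -> 2 point(s)
  x = 8: RHS = 3, y in [4, 9]  -> 2 point(s)
  x = 10: RHS = 9, y in [3, 10]  -> 2 point(s)
Affine points: 14. Add the point at infinity: total = 15.

#E(F_13) = 15


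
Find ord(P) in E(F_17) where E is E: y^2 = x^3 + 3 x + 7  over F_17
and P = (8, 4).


Compute successive multiples of P until we hit O:
  1P = (8, 4)
  2P = (2, 2)
  3P = (9, 7)
  4P = (9, 10)
  5P = (2, 15)
  6P = (8, 13)
  7P = O

ord(P) = 7


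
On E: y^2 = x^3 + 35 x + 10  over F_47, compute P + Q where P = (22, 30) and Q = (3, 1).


P != Q, so use the chord formula.
s = (y2 - y1) / (x2 - x1) = (18) / (28) mod 47 = 4
x3 = s^2 - x1 - x2 mod 47 = 4^2 - 22 - 3 = 38
y3 = s (x1 - x3) - y1 mod 47 = 4 * (22 - 38) - 30 = 0

P + Q = (38, 0)


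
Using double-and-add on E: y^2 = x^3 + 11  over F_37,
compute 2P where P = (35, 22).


k = 2 = 10_2 (binary, LSB first: 01)
Double-and-add from P = (35, 22):
  bit 0 = 0: acc unchanged = O
  bit 1 = 1: acc = O + (16, 0) = (16, 0)

2P = (16, 0)


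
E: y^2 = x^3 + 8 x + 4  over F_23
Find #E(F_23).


For each x in F_23, count y with y^2 = x^3 + 8 x + 4 mod 23:
  x = 0: RHS = 4, y in [2, 21]  -> 2 point(s)
  x = 1: RHS = 13, y in [6, 17]  -> 2 point(s)
  x = 3: RHS = 9, y in [3, 20]  -> 2 point(s)
  x = 4: RHS = 8, y in [10, 13]  -> 2 point(s)
  x = 5: RHS = 8, y in [10, 13]  -> 2 point(s)
  x = 7: RHS = 12, y in [9, 14]  -> 2 point(s)
  x = 9: RHS = 0, y in [0]  -> 1 point(s)
  x = 10: RHS = 3, y in [7, 16]  -> 2 point(s)
  x = 14: RHS = 8, y in [10, 13]  -> 2 point(s)
  x = 15: RHS = 3, y in [7, 16]  -> 2 point(s)
  x = 17: RHS = 16, y in [4, 19]  -> 2 point(s)
  x = 18: RHS = 0, y in [0]  -> 1 point(s)
  x = 19: RHS = 0, y in [0]  -> 1 point(s)
  x = 21: RHS = 3, y in [7, 16]  -> 2 point(s)
  x = 22: RHS = 18, y in [8, 15]  -> 2 point(s)
Affine points: 27. Add the point at infinity: total = 28.

#E(F_23) = 28


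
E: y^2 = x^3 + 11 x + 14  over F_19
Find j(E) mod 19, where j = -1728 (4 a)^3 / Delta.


Delta = -16(4 a^3 + 27 b^2) mod 19 = 4
-1728 * (4 a)^3 = -1728 * (4*11)^3 mod 19 = 7
j = 7 * 4^(-1) mod 19 = 16

j = 16 (mod 19)


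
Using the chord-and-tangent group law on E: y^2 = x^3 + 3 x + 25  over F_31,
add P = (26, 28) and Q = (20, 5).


P != Q, so use the chord formula.
s = (y2 - y1) / (x2 - x1) = (8) / (25) mod 31 = 9
x3 = s^2 - x1 - x2 mod 31 = 9^2 - 26 - 20 = 4
y3 = s (x1 - x3) - y1 mod 31 = 9 * (26 - 4) - 28 = 15

P + Q = (4, 15)


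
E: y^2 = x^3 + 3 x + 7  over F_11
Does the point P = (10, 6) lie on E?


Check whether y^2 = x^3 + 3 x + 7 (mod 11) for (x, y) = (10, 6).
LHS: y^2 = 6^2 mod 11 = 3
RHS: x^3 + 3 x + 7 = 10^3 + 3*10 + 7 mod 11 = 3
LHS = RHS

Yes, on the curve


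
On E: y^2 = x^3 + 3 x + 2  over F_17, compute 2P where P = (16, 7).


Doubling: s = (3 x1^2 + a) / (2 y1)
s = (3*16^2 + 3) / (2*7) mod 17 = 15
x3 = s^2 - 2 x1 mod 17 = 15^2 - 2*16 = 6
y3 = s (x1 - x3) - y1 mod 17 = 15 * (16 - 6) - 7 = 7

2P = (6, 7)


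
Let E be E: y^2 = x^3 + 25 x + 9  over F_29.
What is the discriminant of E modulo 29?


4 a^3 + 27 b^2 = 4*25^3 + 27*9^2 = 62500 + 2187 = 64687
Delta = -16 * (64687) = -1034992
Delta mod 29 = 18

Delta = 18 (mod 29)


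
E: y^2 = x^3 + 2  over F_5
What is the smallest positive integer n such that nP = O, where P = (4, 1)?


Compute successive multiples of P until we hit O:
  1P = (4, 1)
  2P = (3, 3)
  3P = (2, 0)
  4P = (3, 2)
  5P = (4, 4)
  6P = O

ord(P) = 6


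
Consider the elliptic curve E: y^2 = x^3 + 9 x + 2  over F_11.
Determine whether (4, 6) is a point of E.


Check whether y^2 = x^3 + 9 x + 2 (mod 11) for (x, y) = (4, 6).
LHS: y^2 = 6^2 mod 11 = 3
RHS: x^3 + 9 x + 2 = 4^3 + 9*4 + 2 mod 11 = 3
LHS = RHS

Yes, on the curve


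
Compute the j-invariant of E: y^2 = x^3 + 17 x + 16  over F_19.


Delta = -16(4 a^3 + 27 b^2) mod 19 = 6
-1728 * (4 a)^3 = -1728 * (4*17)^3 mod 19 = 1
j = 1 * 6^(-1) mod 19 = 16

j = 16 (mod 19)


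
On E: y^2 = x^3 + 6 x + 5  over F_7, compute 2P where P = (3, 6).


k = 2 = 10_2 (binary, LSB first: 01)
Double-and-add from P = (3, 6):
  bit 0 = 0: acc unchanged = O
  bit 1 = 1: acc = O + (2, 2) = (2, 2)

2P = (2, 2)


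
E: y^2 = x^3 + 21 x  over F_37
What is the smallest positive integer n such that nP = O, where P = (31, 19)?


Compute successive multiples of P until we hit O:
  1P = (31, 19)
  2P = (3, 4)
  3P = (14, 2)
  4P = (30, 19)
  5P = (13, 18)
  6P = (34, 24)
  7P = (20, 24)
  8P = (7, 34)
  ... (continuing to 20P)
  20P = O

ord(P) = 20


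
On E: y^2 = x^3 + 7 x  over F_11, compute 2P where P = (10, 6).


Doubling: s = (3 x1^2 + a) / (2 y1)
s = (3*10^2 + 7) / (2*6) mod 11 = 10
x3 = s^2 - 2 x1 mod 11 = 10^2 - 2*10 = 3
y3 = s (x1 - x3) - y1 mod 11 = 10 * (10 - 3) - 6 = 9

2P = (3, 9)


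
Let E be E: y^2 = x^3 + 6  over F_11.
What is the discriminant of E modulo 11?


4 a^3 + 27 b^2 = 4*0^3 + 27*6^2 = 0 + 972 = 972
Delta = -16 * (972) = -15552
Delta mod 11 = 2

Delta = 2 (mod 11)


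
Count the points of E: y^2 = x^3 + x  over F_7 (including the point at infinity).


For each x in F_7, count y with y^2 = x^3 + 1 x + 0 mod 7:
  x = 0: RHS = 0, y in [0]  -> 1 point(s)
  x = 1: RHS = 2, y in [3, 4]  -> 2 point(s)
  x = 3: RHS = 2, y in [3, 4]  -> 2 point(s)
  x = 5: RHS = 4, y in [2, 5]  -> 2 point(s)
Affine points: 7. Add the point at infinity: total = 8.

#E(F_7) = 8


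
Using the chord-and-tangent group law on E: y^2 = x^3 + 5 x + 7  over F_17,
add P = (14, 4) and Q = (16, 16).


P != Q, so use the chord formula.
s = (y2 - y1) / (x2 - x1) = (12) / (2) mod 17 = 6
x3 = s^2 - x1 - x2 mod 17 = 6^2 - 14 - 16 = 6
y3 = s (x1 - x3) - y1 mod 17 = 6 * (14 - 6) - 4 = 10

P + Q = (6, 10)


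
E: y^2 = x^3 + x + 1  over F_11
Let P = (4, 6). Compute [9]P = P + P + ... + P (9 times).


k = 9 = 1001_2 (binary, LSB first: 1001)
Double-and-add from P = (4, 6):
  bit 0 = 1: acc = O + (4, 6) = (4, 6)
  bit 1 = 0: acc unchanged = (4, 6)
  bit 2 = 0: acc unchanged = (4, 6)
  bit 3 = 1: acc = (4, 6) + (3, 8) = (8, 2)

9P = (8, 2)


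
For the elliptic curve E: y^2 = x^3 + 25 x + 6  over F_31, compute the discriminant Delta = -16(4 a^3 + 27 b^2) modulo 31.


4 a^3 + 27 b^2 = 4*25^3 + 27*6^2 = 62500 + 972 = 63472
Delta = -16 * (63472) = -1015552
Delta mod 31 = 8

Delta = 8 (mod 31)


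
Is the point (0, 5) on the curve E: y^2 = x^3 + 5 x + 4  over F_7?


Check whether y^2 = x^3 + 5 x + 4 (mod 7) for (x, y) = (0, 5).
LHS: y^2 = 5^2 mod 7 = 4
RHS: x^3 + 5 x + 4 = 0^3 + 5*0 + 4 mod 7 = 4
LHS = RHS

Yes, on the curve


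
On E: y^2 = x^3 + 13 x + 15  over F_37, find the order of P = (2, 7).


Compute successive multiples of P until we hit O:
  1P = (2, 7)
  2P = (36, 1)
  3P = (3, 28)
  4P = (29, 18)
  5P = (32, 26)
  6P = (30, 32)
  7P = (15, 25)
  8P = (9, 26)
  ... (continuing to 33P)
  33P = O

ord(P) = 33


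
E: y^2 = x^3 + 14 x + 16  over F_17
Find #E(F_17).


For each x in F_17, count y with y^2 = x^3 + 14 x + 16 mod 17:
  x = 0: RHS = 16, y in [4, 13]  -> 2 point(s)
  x = 2: RHS = 1, y in [1, 16]  -> 2 point(s)
  x = 3: RHS = 0, y in [0]  -> 1 point(s)
  x = 4: RHS = 0, y in [0]  -> 1 point(s)
  x = 7: RHS = 15, y in [7, 10]  -> 2 point(s)
  x = 9: RHS = 4, y in [2, 15]  -> 2 point(s)
  x = 10: RHS = 0, y in [0]  -> 1 point(s)
  x = 12: RHS = 8, y in [5, 12]  -> 2 point(s)
  x = 13: RHS = 15, y in [7, 10]  -> 2 point(s)
  x = 14: RHS = 15, y in [7, 10]  -> 2 point(s)
  x = 16: RHS = 1, y in [1, 16]  -> 2 point(s)
Affine points: 19. Add the point at infinity: total = 20.

#E(F_17) = 20


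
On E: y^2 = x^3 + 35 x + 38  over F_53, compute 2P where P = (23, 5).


Doubling: s = (3 x1^2 + a) / (2 y1)
s = (3*23^2 + 35) / (2*5) mod 53 = 35
x3 = s^2 - 2 x1 mod 53 = 35^2 - 2*23 = 13
y3 = s (x1 - x3) - y1 mod 53 = 35 * (23 - 13) - 5 = 27

2P = (13, 27)


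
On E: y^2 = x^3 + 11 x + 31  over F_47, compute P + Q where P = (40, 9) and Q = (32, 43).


P != Q, so use the chord formula.
s = (y2 - y1) / (x2 - x1) = (34) / (39) mod 47 = 31
x3 = s^2 - x1 - x2 mod 47 = 31^2 - 40 - 32 = 43
y3 = s (x1 - x3) - y1 mod 47 = 31 * (40 - 43) - 9 = 39

P + Q = (43, 39)


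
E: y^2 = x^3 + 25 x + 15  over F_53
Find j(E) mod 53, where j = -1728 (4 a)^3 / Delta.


Delta = -16(4 a^3 + 27 b^2) mod 53 = 6
-1728 * (4 a)^3 = -1728 * (4*25)^3 mod 53 = 22
j = 22 * 6^(-1) mod 53 = 39

j = 39 (mod 53)


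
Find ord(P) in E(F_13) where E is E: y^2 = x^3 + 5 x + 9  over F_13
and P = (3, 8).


Compute successive multiples of P until we hit O:
  1P = (3, 8)
  2P = (11, 2)
  3P = (2, 1)
  4P = (5, 4)
  5P = (9, 4)
  6P = (0, 3)
  7P = (7, 7)
  8P = (12, 4)
  ... (continuing to 17P)
  17P = O

ord(P) = 17


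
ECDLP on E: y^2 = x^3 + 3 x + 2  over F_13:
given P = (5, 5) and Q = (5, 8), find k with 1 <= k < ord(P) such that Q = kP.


Enumerate multiples of P until we hit Q = (5, 8):
  1P = (5, 5)
  2P = (3, 8)
  3P = (4, 0)
  4P = (3, 5)
  5P = (5, 8)
Match found at i = 5.

k = 5


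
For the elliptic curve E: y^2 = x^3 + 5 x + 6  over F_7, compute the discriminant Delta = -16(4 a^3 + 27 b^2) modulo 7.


4 a^3 + 27 b^2 = 4*5^3 + 27*6^2 = 500 + 972 = 1472
Delta = -16 * (1472) = -23552
Delta mod 7 = 3

Delta = 3 (mod 7)


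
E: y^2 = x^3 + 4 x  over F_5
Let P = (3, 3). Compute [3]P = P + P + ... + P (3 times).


k = 3 = 11_2 (binary, LSB first: 11)
Double-and-add from P = (3, 3):
  bit 0 = 1: acc = O + (3, 3) = (3, 3)
  bit 1 = 1: acc = (3, 3) + (0, 0) = (3, 2)

3P = (3, 2)


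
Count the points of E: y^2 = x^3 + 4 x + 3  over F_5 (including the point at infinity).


For each x in F_5, count y with y^2 = x^3 + 4 x + 3 mod 5:
  x = 2: RHS = 4, y in [2, 3]  -> 2 point(s)
Affine points: 2. Add the point at infinity: total = 3.

#E(F_5) = 3


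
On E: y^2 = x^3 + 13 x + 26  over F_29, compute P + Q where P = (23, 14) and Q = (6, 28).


P != Q, so use the chord formula.
s = (y2 - y1) / (x2 - x1) = (14) / (12) mod 29 = 6
x3 = s^2 - x1 - x2 mod 29 = 6^2 - 23 - 6 = 7
y3 = s (x1 - x3) - y1 mod 29 = 6 * (23 - 7) - 14 = 24

P + Q = (7, 24)


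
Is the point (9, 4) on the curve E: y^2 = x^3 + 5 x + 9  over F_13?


Check whether y^2 = x^3 + 5 x + 9 (mod 13) for (x, y) = (9, 4).
LHS: y^2 = 4^2 mod 13 = 3
RHS: x^3 + 5 x + 9 = 9^3 + 5*9 + 9 mod 13 = 3
LHS = RHS

Yes, on the curve
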